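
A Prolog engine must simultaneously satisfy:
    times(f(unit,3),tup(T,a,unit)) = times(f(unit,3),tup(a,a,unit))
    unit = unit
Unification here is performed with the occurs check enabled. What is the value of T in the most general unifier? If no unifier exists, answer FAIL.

Decompose times/2: f(unit,3) = f(unit,3),  tup(T,a,unit) = tup(a,a,unit).
Delete trivial equation f(unit,3) = f(unit,3).
Decompose tup/3: T = a,  a = a,  unit = unit.
Bind T := a; no other remaining equation mentions T.
Delete trivial equation a = a.
Delete trivial equation unit = unit.
Delete trivial equation unit = unit.
MGU = { T ↦ a }, so T ↦ a.

a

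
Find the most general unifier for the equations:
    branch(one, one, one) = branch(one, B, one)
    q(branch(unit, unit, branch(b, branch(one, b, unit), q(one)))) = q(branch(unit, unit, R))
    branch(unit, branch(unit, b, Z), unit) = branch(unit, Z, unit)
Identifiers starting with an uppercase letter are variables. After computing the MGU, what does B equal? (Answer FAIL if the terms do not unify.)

FAIL

Decompose branch/3: one = one,  one = B,  one = one.
Delete trivial equation one = one.
Bind B := one; no other remaining equation mentions B.
Delete trivial equation one = one.
Decompose q/1: branch(unit, unit, branch(b, branch(one, b, unit), q(one))) = branch(unit, unit, R).
Decompose branch/3: unit = unit,  unit = unit,  branch(b, branch(one, b, unit), q(one)) = R.
Delete trivial equation unit = unit.
Delete trivial equation unit = unit.
Bind R := branch(b, branch(one, b, unit), q(one)); no other remaining equation mentions R.
Decompose branch/3: unit = unit,  branch(unit, b, Z) = Z,  unit = unit.
Delete trivial equation unit = unit.
Occurs check fails: Z occurs in branch(unit, b, Z); the equation Z = branch(unit, b, Z) has no finite solution.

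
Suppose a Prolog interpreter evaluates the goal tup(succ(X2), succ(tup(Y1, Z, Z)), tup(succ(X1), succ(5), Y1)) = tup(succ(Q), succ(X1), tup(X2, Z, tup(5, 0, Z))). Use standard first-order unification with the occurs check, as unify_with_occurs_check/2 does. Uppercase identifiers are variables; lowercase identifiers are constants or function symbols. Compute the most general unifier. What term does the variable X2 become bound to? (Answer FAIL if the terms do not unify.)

Decompose tup/3: succ(X2) = succ(Q),  succ(tup(Y1, Z, Z)) = succ(X1),  tup(succ(X1), succ(5), Y1) = tup(X2, Z, tup(5, 0, Z)).
Decompose succ/1: X2 = Q.
Bind X2 := Q; substituting into the one remaining equation that mentions X2 gives: tup(succ(X1), succ(5), Y1) = tup(Q, Z, tup(5, 0, Z)).
Decompose succ/1: tup(Y1, Z, Z) = X1.
Bind X1 := tup(Y1, Z, Z); substituting into the remaining equation gives: tup(succ(tup(Y1, Z, Z)), succ(5), Y1) = tup(Q, Z, tup(5, 0, Z)).
Decompose tup/3: succ(tup(Y1, Z, Z)) = Q,  succ(5) = Z,  Y1 = tup(5, 0, Z).
Bind Q := succ(tup(Y1, Z, Z)); no other remaining equation mentions Q. Substituting into the earlier binding gives X2 := succ(tup(Y1, Z, Z)).
Bind Z := succ(5); substituting into the remaining equation gives: Y1 = tup(5, 0, succ(5)). Substituting into the earlier bindings gives X2 := succ(tup(Y1, succ(5), succ(5))), X1 := tup(Y1, succ(5), succ(5)), Q := succ(tup(Y1, succ(5), succ(5))).
Bind Y1 := tup(5, 0, succ(5)). Substituting into the earlier bindings gives X2 := succ(tup(tup(5, 0, succ(5)), succ(5), succ(5))), X1 := tup(tup(5, 0, succ(5)), succ(5), succ(5)), Q := succ(tup(tup(5, 0, succ(5)), succ(5), succ(5))).
MGU = { X2 -> succ(tup(tup(5, 0, succ(5)), succ(5), succ(5))), X1 -> tup(tup(5, 0, succ(5)), succ(5), succ(5)), Q -> succ(tup(tup(5, 0, succ(5)), succ(5), succ(5))), Z -> succ(5), Y1 -> tup(5, 0, succ(5)) }, so X2 -> succ(tup(tup(5, 0, succ(5)), succ(5), succ(5))).

succ(tup(tup(5, 0, succ(5)), succ(5), succ(5)))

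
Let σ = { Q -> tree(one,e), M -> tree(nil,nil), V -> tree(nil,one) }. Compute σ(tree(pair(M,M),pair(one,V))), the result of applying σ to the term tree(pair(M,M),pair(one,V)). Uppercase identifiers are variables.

tree(pair(tree(nil,nil),tree(nil,nil)),pair(one,tree(nil,one)))

Replace each occurrence of M with tree(nil,nil).
Replace each occurrence of V with tree(nil,one).
Result: tree(pair(tree(nil,nil),tree(nil,nil)),pair(one,tree(nil,one))).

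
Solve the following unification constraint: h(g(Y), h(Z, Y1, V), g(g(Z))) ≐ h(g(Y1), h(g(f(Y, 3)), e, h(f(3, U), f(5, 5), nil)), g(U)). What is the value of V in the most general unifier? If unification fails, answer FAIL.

h(f(3, g(g(f(e, 3)))), f(5, 5), nil)

Decompose h/3: g(Y) ≐ g(Y1),  h(Z, Y1, V) ≐ h(g(f(Y, 3)), e, h(f(3, U), f(5, 5), nil)),  g(g(Z)) ≐ g(U).
Decompose g/1: Y ≐ Y1.
Bind Y := Y1; substituting into the one remaining equation that mentions Y gives: h(Z, Y1, V) ≐ h(g(f(Y1, 3)), e, h(f(3, U), f(5, 5), nil)).
Decompose h/3: Z ≐ g(f(Y1, 3)),  Y1 ≐ e,  V ≐ h(f(3, U), f(5, 5), nil).
Bind Z := g(f(Y1, 3)); substituting into the one remaining equation that mentions Z gives: g(g(g(f(Y1, 3)))) ≐ g(U).
Bind Y1 := e; substituting into the one remaining equation that mentions Y1 gives: g(g(g(f(e, 3)))) ≐ g(U). Substituting into the earlier bindings gives Y := e, Z := g(f(e, 3)).
Bind V := h(f(3, U), f(5, 5), nil); no other remaining equation mentions V.
Decompose g/1: g(g(f(e, 3))) ≐ U.
Bind U := g(g(f(e, 3))). Substituting into the earlier binding gives V := h(f(3, g(g(f(e, 3)))), f(5, 5), nil).
MGU = { Y -> e, Z -> g(f(e, 3)), Y1 -> e, V -> h(f(3, g(g(f(e, 3)))), f(5, 5), nil), U -> g(g(f(e, 3))) }, so V -> h(f(3, g(g(f(e, 3)))), f(5, 5), nil).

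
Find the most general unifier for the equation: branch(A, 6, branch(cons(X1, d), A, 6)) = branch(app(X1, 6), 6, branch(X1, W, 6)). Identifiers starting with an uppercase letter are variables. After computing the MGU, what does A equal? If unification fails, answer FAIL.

FAIL

Decompose branch/3: A = app(X1, 6),  6 = 6,  branch(cons(X1, d), A, 6) = branch(X1, W, 6).
Bind A := app(X1, 6); substituting into the one remaining equation that mentions A gives: branch(cons(X1, d), app(X1, 6), 6) = branch(X1, W, 6).
Delete trivial equation 6 = 6.
Decompose branch/3: cons(X1, d) = X1,  app(X1, 6) = W,  6 = 6.
Occurs check fails: X1 occurs in cons(X1, d); the equation X1 = cons(X1, d) has no finite solution.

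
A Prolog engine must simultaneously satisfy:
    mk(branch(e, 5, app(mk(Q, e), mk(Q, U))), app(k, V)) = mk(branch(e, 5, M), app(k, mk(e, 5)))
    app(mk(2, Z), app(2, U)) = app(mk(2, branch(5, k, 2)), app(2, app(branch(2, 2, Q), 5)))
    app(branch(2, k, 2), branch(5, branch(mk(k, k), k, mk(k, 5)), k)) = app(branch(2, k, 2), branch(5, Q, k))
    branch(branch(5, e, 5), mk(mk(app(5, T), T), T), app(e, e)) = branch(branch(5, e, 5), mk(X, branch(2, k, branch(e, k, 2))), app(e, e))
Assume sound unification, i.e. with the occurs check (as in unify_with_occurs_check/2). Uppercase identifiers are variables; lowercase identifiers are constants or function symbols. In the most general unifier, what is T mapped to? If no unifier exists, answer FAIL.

Decompose mk/2: branch(e, 5, app(mk(Q, e), mk(Q, U))) = branch(e, 5, M),  app(k, V) = app(k, mk(e, 5)).
Decompose branch/3: e = e,  5 = 5,  app(mk(Q, e), mk(Q, U)) = M.
Delete trivial equation e = e.
Delete trivial equation 5 = 5.
Bind M := app(mk(Q, e), mk(Q, U)); no other remaining equation mentions M.
Decompose app/2: k = k,  V = mk(e, 5).
Delete trivial equation k = k.
Bind V := mk(e, 5); no other remaining equation mentions V.
Decompose app/2: mk(2, Z) = mk(2, branch(5, k, 2)),  app(2, U) = app(2, app(branch(2, 2, Q), 5)).
Decompose mk/2: 2 = 2,  Z = branch(5, k, 2).
Delete trivial equation 2 = 2.
Bind Z := branch(5, k, 2); no other remaining equation mentions Z.
Decompose app/2: 2 = 2,  U = app(branch(2, 2, Q), 5).
Delete trivial equation 2 = 2.
Bind U := app(branch(2, 2, Q), 5); no other remaining equation mentions U. Substituting into the earlier binding gives M := app(mk(Q, e), mk(Q, app(branch(2, 2, Q), 5))).
Decompose app/2: branch(2, k, 2) = branch(2, k, 2),  branch(5, branch(mk(k, k), k, mk(k, 5)), k) = branch(5, Q, k).
Delete trivial equation branch(2, k, 2) = branch(2, k, 2).
Decompose branch/3: 5 = 5,  branch(mk(k, k), k, mk(k, 5)) = Q,  k = k.
Delete trivial equation 5 = 5.
Bind Q := branch(mk(k, k), k, mk(k, 5)); no other remaining equation mentions Q. Substituting into the earlier bindings gives M := app(mk(branch(mk(k, k), k, mk(k, 5)), e), mk(branch(mk(k, k), k, mk(k, 5)), app(branch(2, 2, branch(mk(k, k), k, mk(k, 5))), 5))), U := app(branch(2, 2, branch(mk(k, k), k, mk(k, 5))), 5).
Delete trivial equation k = k.
Decompose branch/3: branch(5, e, 5) = branch(5, e, 5),  mk(mk(app(5, T), T), T) = mk(X, branch(2, k, branch(e, k, 2))),  app(e, e) = app(e, e).
Delete trivial equation branch(5, e, 5) = branch(5, e, 5).
Decompose mk/2: mk(app(5, T), T) = X,  T = branch(2, k, branch(e, k, 2)).
Bind X := mk(app(5, T), T); no other remaining equation mentions X.
Bind T := branch(2, k, branch(e, k, 2)); no other remaining equation mentions T. Substituting into the earlier binding gives X := mk(app(5, branch(2, k, branch(e, k, 2))), branch(2, k, branch(e, k, 2))).
Delete trivial equation app(e, e) = app(e, e).
MGU = { M ↦ app(mk(branch(mk(k, k), k, mk(k, 5)), e), mk(branch(mk(k, k), k, mk(k, 5)), app(branch(2, 2, branch(mk(k, k), k, mk(k, 5))), 5))), V ↦ mk(e, 5), Z ↦ branch(5, k, 2), U ↦ app(branch(2, 2, branch(mk(k, k), k, mk(k, 5))), 5), Q ↦ branch(mk(k, k), k, mk(k, 5)), X ↦ mk(app(5, branch(2, k, branch(e, k, 2))), branch(2, k, branch(e, k, 2))), T ↦ branch(2, k, branch(e, k, 2)) }, so T ↦ branch(2, k, branch(e, k, 2)).

branch(2, k, branch(e, k, 2))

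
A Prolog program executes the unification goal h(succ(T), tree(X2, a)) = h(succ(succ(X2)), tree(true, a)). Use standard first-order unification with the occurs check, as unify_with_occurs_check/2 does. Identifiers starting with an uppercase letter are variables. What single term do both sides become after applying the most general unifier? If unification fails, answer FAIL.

Decompose h/2: succ(T) = succ(succ(X2)),  tree(X2, a) = tree(true, a).
Decompose succ/1: T = succ(X2).
Bind T := succ(X2); no other remaining equation mentions T.
Decompose tree/2: X2 = true,  a = a.
Bind X2 := true; no other remaining equation mentions X2. Substituting into the earlier binding gives T := succ(true).
Delete trivial equation a = a.
Applying the MGU to either side gives h(succ(succ(true)), tree(true, a)).

h(succ(succ(true)), tree(true, a))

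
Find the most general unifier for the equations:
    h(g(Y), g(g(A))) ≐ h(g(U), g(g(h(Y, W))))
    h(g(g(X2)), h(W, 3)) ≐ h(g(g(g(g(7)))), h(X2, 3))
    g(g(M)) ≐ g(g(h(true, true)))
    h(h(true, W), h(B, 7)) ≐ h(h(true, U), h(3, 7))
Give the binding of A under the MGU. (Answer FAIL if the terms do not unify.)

Decompose h/2: g(Y) ≐ g(U),  g(g(A)) ≐ g(g(h(Y, W))).
Decompose g/1: Y ≐ U.
Bind Y := U; substituting into the one remaining equation that mentions Y gives: g(g(A)) ≐ g(g(h(U, W))).
Decompose g/1: g(A) ≐ g(h(U, W)).
Decompose g/1: A ≐ h(U, W).
Bind A := h(U, W); no other remaining equation mentions A.
Decompose h/2: g(g(X2)) ≐ g(g(g(g(7)))),  h(W, 3) ≐ h(X2, 3).
Decompose g/1: g(X2) ≐ g(g(g(7))).
Decompose g/1: X2 ≐ g(g(7)).
Bind X2 := g(g(7)); substituting into the one remaining equation that mentions X2 gives: h(W, 3) ≐ h(g(g(7)), 3).
Decompose h/2: W ≐ g(g(7)),  3 ≐ 3.
Bind W := g(g(7)); substituting into the one remaining equation that mentions W gives: h(h(true, g(g(7))), h(B, 7)) ≐ h(h(true, U), h(3, 7)). Substituting into the earlier binding gives A := h(U, g(g(7))).
Delete trivial equation 3 ≐ 3.
Decompose g/1: g(M) ≐ g(h(true, true)).
Decompose g/1: M ≐ h(true, true).
Bind M := h(true, true); no other remaining equation mentions M.
Decompose h/2: h(true, g(g(7))) ≐ h(true, U),  h(B, 7) ≐ h(3, 7).
Decompose h/2: true ≐ true,  g(g(7)) ≐ U.
Delete trivial equation true ≐ true.
Bind U := g(g(7)); no other remaining equation mentions U. Substituting into the earlier bindings gives Y := g(g(7)), A := h(g(g(7)), g(g(7))).
Decompose h/2: B ≐ 3,  7 ≐ 7.
Bind B := 3; no other remaining equation mentions B.
Delete trivial equation 7 ≐ 7.
MGU = { Y ↦ g(g(7)), A ↦ h(g(g(7)), g(g(7))), X2 ↦ g(g(7)), W ↦ g(g(7)), M ↦ h(true, true), U ↦ g(g(7)), B ↦ 3 }, so A ↦ h(g(g(7)), g(g(7))).

h(g(g(7)), g(g(7)))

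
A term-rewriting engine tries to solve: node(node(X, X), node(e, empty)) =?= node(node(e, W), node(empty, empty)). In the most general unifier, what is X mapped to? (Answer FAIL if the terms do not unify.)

FAIL

Decompose node/2: node(X, X) =?= node(e, W),  node(e, empty) =?= node(empty, empty).
Decompose node/2: X =?= e,  X =?= W.
Bind X := e; substituting into the one remaining equation that mentions X gives: e =?= W.
Bind W := e; no other remaining equation mentions W.
Decompose node/2: e =?= empty,  empty =?= empty.
Clash: constants e and empty differ; no unifier exists.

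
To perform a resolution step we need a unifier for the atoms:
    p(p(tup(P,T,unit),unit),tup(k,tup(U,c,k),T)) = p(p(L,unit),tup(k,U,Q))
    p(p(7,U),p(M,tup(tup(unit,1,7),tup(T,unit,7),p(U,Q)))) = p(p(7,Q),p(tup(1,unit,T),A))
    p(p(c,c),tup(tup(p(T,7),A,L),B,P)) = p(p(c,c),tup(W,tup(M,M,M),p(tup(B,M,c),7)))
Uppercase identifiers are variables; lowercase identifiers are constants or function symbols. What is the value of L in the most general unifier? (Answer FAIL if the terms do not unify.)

FAIL

Decompose p/2: p(tup(P,T,unit),unit) = p(L,unit),  tup(k,tup(U,c,k),T) = tup(k,U,Q).
Decompose p/2: tup(P,T,unit) = L,  unit = unit.
Bind L := tup(P,T,unit); substituting into the one remaining equation that mentions L gives: p(p(c,c),tup(tup(p(T,7),A,tup(P,T,unit)),B,P)) = p(p(c,c),tup(W,tup(M,M,M),p(tup(B,M,c),7))).
Delete trivial equation unit = unit.
Decompose tup/3: k = k,  tup(U,c,k) = U,  T = Q.
Delete trivial equation k = k.
Occurs check fails: U occurs in tup(U,c,k); the equation U = tup(U,c,k) has no finite solution.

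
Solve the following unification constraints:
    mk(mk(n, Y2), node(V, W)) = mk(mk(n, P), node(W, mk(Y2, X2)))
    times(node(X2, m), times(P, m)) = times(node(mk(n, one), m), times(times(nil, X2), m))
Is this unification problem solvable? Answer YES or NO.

Decompose mk/2: mk(n, Y2) = mk(n, P),  node(V, W) = node(W, mk(Y2, X2)).
Decompose mk/2: n = n,  Y2 = P.
Delete trivial equation n = n.
Bind Y2 := P; substituting into the one remaining equation that mentions Y2 gives: node(V, W) = node(W, mk(P, X2)).
Decompose node/2: V = W,  W = mk(P, X2).
Bind V := W; no other remaining equation mentions V.
Bind W := mk(P, X2); no other remaining equation mentions W. Substituting into the earlier binding gives V := mk(P, X2).
Decompose times/2: node(X2, m) = node(mk(n, one), m),  times(P, m) = times(times(nil, X2), m).
Decompose node/2: X2 = mk(n, one),  m = m.
Bind X2 := mk(n, one); substituting into the one remaining equation that mentions X2 gives: times(P, m) = times(times(nil, mk(n, one)), m). Substituting into the earlier bindings gives V := mk(P, mk(n, one)), W := mk(P, mk(n, one)).
Delete trivial equation m = m.
Decompose times/2: P = times(nil, mk(n, one)),  m = m.
Bind P := times(nil, mk(n, one)); no other remaining equation mentions P. Substituting into the earlier bindings gives Y2 := times(nil, mk(n, one)), V := mk(times(nil, mk(n, one)), mk(n, one)), W := mk(times(nil, mk(n, one)), mk(n, one)).
Delete trivial equation m = m.
No equations remain and no clash or occurs-check failure arose, so a unifier exists.

YES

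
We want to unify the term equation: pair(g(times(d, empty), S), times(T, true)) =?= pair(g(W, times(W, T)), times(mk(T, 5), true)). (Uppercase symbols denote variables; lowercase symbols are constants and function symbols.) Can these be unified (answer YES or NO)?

Decompose pair/2: g(times(d, empty), S) =?= g(W, times(W, T)),  times(T, true) =?= times(mk(T, 5), true).
Decompose g/2: times(d, empty) =?= W,  S =?= times(W, T).
Bind W := times(d, empty); substituting into the one remaining equation that mentions W gives: S =?= times(times(d, empty), T).
Bind S := times(times(d, empty), T); no other remaining equation mentions S.
Decompose times/2: T =?= mk(T, 5),  true =?= true.
Occurs check fails: T occurs in mk(T, 5); the equation T =?= mk(T, 5) has no finite solution.

NO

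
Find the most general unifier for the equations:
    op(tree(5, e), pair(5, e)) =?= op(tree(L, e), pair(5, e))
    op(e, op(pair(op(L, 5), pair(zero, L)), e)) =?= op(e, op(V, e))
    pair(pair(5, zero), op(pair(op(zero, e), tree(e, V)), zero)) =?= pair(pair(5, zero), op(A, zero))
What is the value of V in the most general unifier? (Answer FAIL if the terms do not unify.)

Decompose op/2: tree(5, e) =?= tree(L, e),  pair(5, e) =?= pair(5, e).
Decompose tree/2: 5 =?= L,  e =?= e.
Bind L := 5; substituting into the one remaining equation that mentions L gives: op(e, op(pair(op(5, 5), pair(zero, 5)), e)) =?= op(e, op(V, e)).
Delete trivial equation e =?= e.
Delete trivial equation pair(5, e) =?= pair(5, e).
Decompose op/2: e =?= e,  op(pair(op(5, 5), pair(zero, 5)), e) =?= op(V, e).
Delete trivial equation e =?= e.
Decompose op/2: pair(op(5, 5), pair(zero, 5)) =?= V,  e =?= e.
Bind V := pair(op(5, 5), pair(zero, 5)); substituting into the one remaining equation that mentions V gives: pair(pair(5, zero), op(pair(op(zero, e), tree(e, pair(op(5, 5), pair(zero, 5)))), zero)) =?= pair(pair(5, zero), op(A, zero)).
Delete trivial equation e =?= e.
Decompose pair/2: pair(5, zero) =?= pair(5, zero),  op(pair(op(zero, e), tree(e, pair(op(5, 5), pair(zero, 5)))), zero) =?= op(A, zero).
Delete trivial equation pair(5, zero) =?= pair(5, zero).
Decompose op/2: pair(op(zero, e), tree(e, pair(op(5, 5), pair(zero, 5)))) =?= A,  zero =?= zero.
Bind A := pair(op(zero, e), tree(e, pair(op(5, 5), pair(zero, 5)))); no other remaining equation mentions A.
Delete trivial equation zero =?= zero.
MGU = { L ↦ 5, V ↦ pair(op(5, 5), pair(zero, 5)), A ↦ pair(op(zero, e), tree(e, pair(op(5, 5), pair(zero, 5)))) }, so V ↦ pair(op(5, 5), pair(zero, 5)).

pair(op(5, 5), pair(zero, 5))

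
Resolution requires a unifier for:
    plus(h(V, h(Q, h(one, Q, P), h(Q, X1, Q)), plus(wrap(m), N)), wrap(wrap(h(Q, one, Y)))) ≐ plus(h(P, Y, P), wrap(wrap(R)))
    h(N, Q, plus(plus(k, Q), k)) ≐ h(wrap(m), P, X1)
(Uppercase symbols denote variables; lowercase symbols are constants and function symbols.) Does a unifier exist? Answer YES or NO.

YES

Decompose plus/2: h(V, h(Q, h(one, Q, P), h(Q, X1, Q)), plus(wrap(m), N)) ≐ h(P, Y, P),  wrap(wrap(h(Q, one, Y))) ≐ wrap(wrap(R)).
Decompose h/3: V ≐ P,  h(Q, h(one, Q, P), h(Q, X1, Q)) ≐ Y,  plus(wrap(m), N) ≐ P.
Bind V := P; no other remaining equation mentions V.
Bind Y := h(Q, h(one, Q, P), h(Q, X1, Q)); substituting into the one remaining equation that mentions Y gives: wrap(wrap(h(Q, one, h(Q, h(one, Q, P), h(Q, X1, Q))))) ≐ wrap(wrap(R)).
Bind P := plus(wrap(m), N); substituting into the remaining equations gives: wrap(wrap(h(Q, one, h(Q, h(one, Q, plus(wrap(m), N)), h(Q, X1, Q))))) ≐ wrap(wrap(R)),  h(N, Q, plus(plus(k, Q), k)) ≐ h(wrap(m), plus(wrap(m), N), X1). Substituting into the earlier bindings gives V := plus(wrap(m), N), Y := h(Q, h(one, Q, plus(wrap(m), N)), h(Q, X1, Q)).
Decompose wrap/1: wrap(h(Q, one, h(Q, h(one, Q, plus(wrap(m), N)), h(Q, X1, Q)))) ≐ wrap(R).
Decompose wrap/1: h(Q, one, h(Q, h(one, Q, plus(wrap(m), N)), h(Q, X1, Q))) ≐ R.
Bind R := h(Q, one, h(Q, h(one, Q, plus(wrap(m), N)), h(Q, X1, Q))); no other remaining equation mentions R.
Decompose h/3: N ≐ wrap(m),  Q ≐ plus(wrap(m), N),  plus(plus(k, Q), k) ≐ X1.
Bind N := wrap(m); substituting into the one remaining equation that mentions N gives: Q ≐ plus(wrap(m), wrap(m)). Substituting into the earlier bindings gives V := plus(wrap(m), wrap(m)), Y := h(Q, h(one, Q, plus(wrap(m), wrap(m))), h(Q, X1, Q)), P := plus(wrap(m), wrap(m)), R := h(Q, one, h(Q, h(one, Q, plus(wrap(m), wrap(m))), h(Q, X1, Q))).
Bind Q := plus(wrap(m), wrap(m)); substituting into the remaining equation gives: plus(plus(k, plus(wrap(m), wrap(m))), k) ≐ X1. Substituting into the earlier bindings gives Y := h(plus(wrap(m), wrap(m)), h(one, plus(wrap(m), wrap(m)), plus(wrap(m), wrap(m))), h(plus(wrap(m), wrap(m)), X1, plus(wrap(m), wrap(m)))), R := h(plus(wrap(m), wrap(m)), one, h(plus(wrap(m), wrap(m)), h(one, plus(wrap(m), wrap(m)), plus(wrap(m), wrap(m))), h(plus(wrap(m), wrap(m)), X1, plus(wrap(m), wrap(m))))).
Bind X1 := plus(plus(k, plus(wrap(m), wrap(m))), k). Substituting into the earlier bindings gives Y := h(plus(wrap(m), wrap(m)), h(one, plus(wrap(m), wrap(m)), plus(wrap(m), wrap(m))), h(plus(wrap(m), wrap(m)), plus(plus(k, plus(wrap(m), wrap(m))), k), plus(wrap(m), wrap(m)))), R := h(plus(wrap(m), wrap(m)), one, h(plus(wrap(m), wrap(m)), h(one, plus(wrap(m), wrap(m)), plus(wrap(m), wrap(m))), h(plus(wrap(m), wrap(m)), plus(plus(k, plus(wrap(m), wrap(m))), k), plus(wrap(m), wrap(m))))).
No equations remain and no clash or occurs-check failure arose, so a unifier exists.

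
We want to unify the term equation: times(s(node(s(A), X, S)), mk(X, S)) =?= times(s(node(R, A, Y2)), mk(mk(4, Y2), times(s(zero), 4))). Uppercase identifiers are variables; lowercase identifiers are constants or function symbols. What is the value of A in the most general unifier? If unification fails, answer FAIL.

mk(4, times(s(zero), 4))

Decompose times/2: s(node(s(A), X, S)) =?= s(node(R, A, Y2)),  mk(X, S) =?= mk(mk(4, Y2), times(s(zero), 4)).
Decompose s/1: node(s(A), X, S) =?= node(R, A, Y2).
Decompose node/3: s(A) =?= R,  X =?= A,  S =?= Y2.
Bind R := s(A); no other remaining equation mentions R.
Bind X := A; substituting into the one remaining equation that mentions X gives: mk(A, S) =?= mk(mk(4, Y2), times(s(zero), 4)).
Bind S := Y2; substituting into the remaining equation gives: mk(A, Y2) =?= mk(mk(4, Y2), times(s(zero), 4)).
Decompose mk/2: A =?= mk(4, Y2),  Y2 =?= times(s(zero), 4).
Bind A := mk(4, Y2); no other remaining equation mentions A. Substituting into the earlier bindings gives R := s(mk(4, Y2)), X := mk(4, Y2).
Bind Y2 := times(s(zero), 4). Substituting into the earlier bindings gives R := s(mk(4, times(s(zero), 4))), X := mk(4, times(s(zero), 4)), S := times(s(zero), 4), A := mk(4, times(s(zero), 4)).
MGU = { R -> s(mk(4, times(s(zero), 4))), X -> mk(4, times(s(zero), 4)), S -> times(s(zero), 4), A -> mk(4, times(s(zero), 4)), Y2 -> times(s(zero), 4) }, so A -> mk(4, times(s(zero), 4)).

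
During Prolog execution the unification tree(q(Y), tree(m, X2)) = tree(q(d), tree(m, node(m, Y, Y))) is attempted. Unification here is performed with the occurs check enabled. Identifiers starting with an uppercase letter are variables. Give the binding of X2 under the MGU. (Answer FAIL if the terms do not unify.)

node(m, d, d)

Decompose tree/2: q(Y) = q(d),  tree(m, X2) = tree(m, node(m, Y, Y)).
Decompose q/1: Y = d.
Bind Y := d; substituting into the remaining equation gives: tree(m, X2) = tree(m, node(m, d, d)).
Decompose tree/2: m = m,  X2 = node(m, d, d).
Delete trivial equation m = m.
Bind X2 := node(m, d, d).
MGU = { Y ↦ d, X2 ↦ node(m, d, d) }, so X2 ↦ node(m, d, d).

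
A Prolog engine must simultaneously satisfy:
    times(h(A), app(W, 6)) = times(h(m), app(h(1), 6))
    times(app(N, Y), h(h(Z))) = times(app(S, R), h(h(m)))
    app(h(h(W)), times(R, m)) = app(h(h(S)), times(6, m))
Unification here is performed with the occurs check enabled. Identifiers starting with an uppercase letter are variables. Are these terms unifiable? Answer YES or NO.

YES

Decompose times/2: h(A) = h(m),  app(W, 6) = app(h(1), 6).
Decompose h/1: A = m.
Bind A := m; no other remaining equation mentions A.
Decompose app/2: W = h(1),  6 = 6.
Bind W := h(1); substituting into the one remaining equation that mentions W gives: app(h(h(h(1))), times(R, m)) = app(h(h(S)), times(6, m)).
Delete trivial equation 6 = 6.
Decompose times/2: app(N, Y) = app(S, R),  h(h(Z)) = h(h(m)).
Decompose app/2: N = S,  Y = R.
Bind N := S; no other remaining equation mentions N.
Bind Y := R; no other remaining equation mentions Y.
Decompose h/1: h(Z) = h(m).
Decompose h/1: Z = m.
Bind Z := m; no other remaining equation mentions Z.
Decompose app/2: h(h(h(1))) = h(h(S)),  times(R, m) = times(6, m).
Decompose h/1: h(h(1)) = h(S).
Decompose h/1: h(1) = S.
Bind S := h(1); no other remaining equation mentions S. Substituting into the earlier binding gives N := h(1).
Decompose times/2: R = 6,  m = m.
Bind R := 6; no other remaining equation mentions R. Substituting into the earlier binding gives Y := 6.
Delete trivial equation m = m.
No equations remain and no clash or occurs-check failure arose, so a unifier exists.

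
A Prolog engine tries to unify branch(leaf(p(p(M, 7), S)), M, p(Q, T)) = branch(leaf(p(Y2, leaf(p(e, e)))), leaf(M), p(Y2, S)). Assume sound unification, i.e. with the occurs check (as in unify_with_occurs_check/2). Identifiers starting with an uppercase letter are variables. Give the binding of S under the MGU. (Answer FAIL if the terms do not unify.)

FAIL

Decompose branch/3: leaf(p(p(M, 7), S)) = leaf(p(Y2, leaf(p(e, e)))),  M = leaf(M),  p(Q, T) = p(Y2, S).
Decompose leaf/1: p(p(M, 7), S) = p(Y2, leaf(p(e, e))).
Decompose p/2: p(M, 7) = Y2,  S = leaf(p(e, e)).
Bind Y2 := p(M, 7); substituting into the one remaining equation that mentions Y2 gives: p(Q, T) = p(p(M, 7), S).
Bind S := leaf(p(e, e)); substituting into the one remaining equation that mentions S gives: p(Q, T) = p(p(M, 7), leaf(p(e, e))).
Occurs check fails: M occurs in leaf(M); the equation M = leaf(M) has no finite solution.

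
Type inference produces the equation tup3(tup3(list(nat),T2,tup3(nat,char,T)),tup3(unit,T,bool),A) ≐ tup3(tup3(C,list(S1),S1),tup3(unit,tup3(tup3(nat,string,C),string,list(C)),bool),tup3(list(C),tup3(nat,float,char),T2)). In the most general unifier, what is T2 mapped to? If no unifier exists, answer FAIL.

Decompose tup3/3: tup3(list(nat),T2,tup3(nat,char,T)) ≐ tup3(C,list(S1),S1),  tup3(unit,T,bool) ≐ tup3(unit,tup3(tup3(nat,string,C),string,list(C)),bool),  A ≐ tup3(list(C),tup3(nat,float,char),T2).
Decompose tup3/3: list(nat) ≐ C,  T2 ≐ list(S1),  tup3(nat,char,T) ≐ S1.
Bind C := list(nat); substituting into the 2 remaining equations that mention C gives: tup3(unit,T,bool) ≐ tup3(unit,tup3(tup3(nat,string,list(nat)),string,list(list(nat))),bool),  A ≐ tup3(list(list(nat)),tup3(nat,float,char),T2).
Bind T2 := list(S1); substituting into the one remaining equation that mentions T2 gives: A ≐ tup3(list(list(nat)),tup3(nat,float,char),list(S1)).
Bind S1 := tup3(nat,char,T); substituting into the one remaining equation that mentions S1 gives: A ≐ tup3(list(list(nat)),tup3(nat,float,char),list(tup3(nat,char,T))). Substituting into the earlier binding gives T2 := list(tup3(nat,char,T)).
Decompose tup3/3: unit ≐ unit,  T ≐ tup3(tup3(nat,string,list(nat)),string,list(list(nat))),  bool ≐ bool.
Delete trivial equation unit ≐ unit.
Bind T := tup3(tup3(nat,string,list(nat)),string,list(list(nat))); substituting into the one remaining equation that mentions T gives: A ≐ tup3(list(list(nat)),tup3(nat,float,char),list(tup3(nat,char,tup3(tup3(nat,string,list(nat)),string,list(list(nat)))))). Substituting into the earlier bindings gives T2 := list(tup3(nat,char,tup3(tup3(nat,string,list(nat)),string,list(list(nat))))), S1 := tup3(nat,char,tup3(tup3(nat,string,list(nat)),string,list(list(nat)))).
Delete trivial equation bool ≐ bool.
Bind A := tup3(list(list(nat)),tup3(nat,float,char),list(tup3(nat,char,tup3(tup3(nat,string,list(nat)),string,list(list(nat)))))).
MGU = { C -> list(nat), T2 -> list(tup3(nat,char,tup3(tup3(nat,string,list(nat)),string,list(list(nat))))), S1 -> tup3(nat,char,tup3(tup3(nat,string,list(nat)),string,list(list(nat)))), T -> tup3(tup3(nat,string,list(nat)),string,list(list(nat))), A -> tup3(list(list(nat)),tup3(nat,float,char),list(tup3(nat,char,tup3(tup3(nat,string,list(nat)),string,list(list(nat)))))) }, so T2 -> list(tup3(nat,char,tup3(tup3(nat,string,list(nat)),string,list(list(nat))))).

list(tup3(nat,char,tup3(tup3(nat,string,list(nat)),string,list(list(nat)))))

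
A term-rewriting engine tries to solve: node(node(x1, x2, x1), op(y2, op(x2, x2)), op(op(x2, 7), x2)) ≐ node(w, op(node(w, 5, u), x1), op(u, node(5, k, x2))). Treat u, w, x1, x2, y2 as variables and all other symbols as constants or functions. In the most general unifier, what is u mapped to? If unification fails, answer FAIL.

Decompose node/3: node(x1, x2, x1) ≐ w,  op(y2, op(x2, x2)) ≐ op(node(w, 5, u), x1),  op(op(x2, 7), x2) ≐ op(u, node(5, k, x2)).
Bind w := node(x1, x2, x1); substituting into the one remaining equation that mentions w gives: op(y2, op(x2, x2)) ≐ op(node(node(x1, x2, x1), 5, u), x1).
Decompose op/2: y2 ≐ node(node(x1, x2, x1), 5, u),  op(x2, x2) ≐ x1.
Bind y2 := node(node(x1, x2, x1), 5, u); no other remaining equation mentions y2.
Bind x1 := op(x2, x2); no other remaining equation mentions x1. Substituting into the earlier bindings gives w := node(op(x2, x2), x2, op(x2, x2)), y2 := node(node(op(x2, x2), x2, op(x2, x2)), 5, u).
Decompose op/2: op(x2, 7) ≐ u,  x2 ≐ node(5, k, x2).
Bind u := op(x2, 7); no other remaining equation mentions u. Substituting into the earlier binding gives y2 := node(node(op(x2, x2), x2, op(x2, x2)), 5, op(x2, 7)).
Occurs check fails: x2 occurs in node(5, k, x2); the equation x2 ≐ node(5, k, x2) has no finite solution.

FAIL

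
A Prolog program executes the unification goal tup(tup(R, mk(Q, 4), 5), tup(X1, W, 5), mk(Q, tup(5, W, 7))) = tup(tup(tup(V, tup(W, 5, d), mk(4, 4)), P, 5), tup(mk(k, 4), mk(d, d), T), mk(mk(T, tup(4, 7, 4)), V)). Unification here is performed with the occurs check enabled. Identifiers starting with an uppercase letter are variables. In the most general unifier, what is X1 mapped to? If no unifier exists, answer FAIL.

mk(k, 4)

Decompose tup/3: tup(R, mk(Q, 4), 5) = tup(tup(V, tup(W, 5, d), mk(4, 4)), P, 5),  tup(X1, W, 5) = tup(mk(k, 4), mk(d, d), T),  mk(Q, tup(5, W, 7)) = mk(mk(T, tup(4, 7, 4)), V).
Decompose tup/3: R = tup(V, tup(W, 5, d), mk(4, 4)),  mk(Q, 4) = P,  5 = 5.
Bind R := tup(V, tup(W, 5, d), mk(4, 4)); no other remaining equation mentions R.
Bind P := mk(Q, 4); no other remaining equation mentions P.
Delete trivial equation 5 = 5.
Decompose tup/3: X1 = mk(k, 4),  W = mk(d, d),  5 = T.
Bind X1 := mk(k, 4); no other remaining equation mentions X1.
Bind W := mk(d, d); substituting into the one remaining equation that mentions W gives: mk(Q, tup(5, mk(d, d), 7)) = mk(mk(T, tup(4, 7, 4)), V). Substituting into the earlier binding gives R := tup(V, tup(mk(d, d), 5, d), mk(4, 4)).
Bind T := 5; substituting into the remaining equation gives: mk(Q, tup(5, mk(d, d), 7)) = mk(mk(5, tup(4, 7, 4)), V).
Decompose mk/2: Q = mk(5, tup(4, 7, 4)),  tup(5, mk(d, d), 7) = V.
Bind Q := mk(5, tup(4, 7, 4)); no other remaining equation mentions Q. Substituting into the earlier binding gives P := mk(mk(5, tup(4, 7, 4)), 4).
Bind V := tup(5, mk(d, d), 7). Substituting into the earlier binding gives R := tup(tup(5, mk(d, d), 7), tup(mk(d, d), 5, d), mk(4, 4)).
MGU = { R ↦ tup(tup(5, mk(d, d), 7), tup(mk(d, d), 5, d), mk(4, 4)), P ↦ mk(mk(5, tup(4, 7, 4)), 4), X1 ↦ mk(k, 4), W ↦ mk(d, d), T ↦ 5, Q ↦ mk(5, tup(4, 7, 4)), V ↦ tup(5, mk(d, d), 7) }, so X1 ↦ mk(k, 4).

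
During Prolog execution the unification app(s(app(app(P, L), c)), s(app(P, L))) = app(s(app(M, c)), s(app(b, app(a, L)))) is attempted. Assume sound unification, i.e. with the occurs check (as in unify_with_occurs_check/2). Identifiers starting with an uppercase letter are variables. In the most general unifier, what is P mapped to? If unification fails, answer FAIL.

Decompose app/2: s(app(app(P, L), c)) = s(app(M, c)),  s(app(P, L)) = s(app(b, app(a, L))).
Decompose s/1: app(app(P, L), c) = app(M, c).
Decompose app/2: app(P, L) = M,  c = c.
Bind M := app(P, L); no other remaining equation mentions M.
Delete trivial equation c = c.
Decompose s/1: app(P, L) = app(b, app(a, L)).
Decompose app/2: P = b,  L = app(a, L).
Bind P := b; no other remaining equation mentions P. Substituting into the earlier binding gives M := app(b, L).
Occurs check fails: L occurs in app(a, L); the equation L = app(a, L) has no finite solution.

FAIL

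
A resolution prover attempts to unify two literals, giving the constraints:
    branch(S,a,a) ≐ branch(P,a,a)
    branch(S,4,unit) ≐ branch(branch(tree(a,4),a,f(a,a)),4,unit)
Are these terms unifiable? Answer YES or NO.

Decompose branch/3: S ≐ P,  a ≐ a,  a ≐ a.
Bind S := P; substituting into the one remaining equation that mentions S gives: branch(P,4,unit) ≐ branch(branch(tree(a,4),a,f(a,a)),4,unit).
Delete trivial equation a ≐ a.
Delete trivial equation a ≐ a.
Decompose branch/3: P ≐ branch(tree(a,4),a,f(a,a)),  4 ≐ 4,  unit ≐ unit.
Bind P := branch(tree(a,4),a,f(a,a)); no other remaining equation mentions P. Substituting into the earlier binding gives S := branch(tree(a,4),a,f(a,a)).
Delete trivial equation 4 ≐ 4.
Delete trivial equation unit ≐ unit.
No equations remain and no clash or occurs-check failure arose, so a unifier exists.

YES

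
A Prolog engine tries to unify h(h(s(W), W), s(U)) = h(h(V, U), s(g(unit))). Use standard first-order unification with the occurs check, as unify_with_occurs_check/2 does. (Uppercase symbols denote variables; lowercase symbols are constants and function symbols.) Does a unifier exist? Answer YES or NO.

Decompose h/2: h(s(W), W) = h(V, U),  s(U) = s(g(unit)).
Decompose h/2: s(W) = V,  W = U.
Bind V := s(W); no other remaining equation mentions V.
Bind W := U; no other remaining equation mentions W. Substituting into the earlier binding gives V := s(U).
Decompose s/1: U = g(unit).
Bind U := g(unit). Substituting into the earlier bindings gives V := s(g(unit)), W := g(unit).
No equations remain and no clash or occurs-check failure arose, so a unifier exists.

YES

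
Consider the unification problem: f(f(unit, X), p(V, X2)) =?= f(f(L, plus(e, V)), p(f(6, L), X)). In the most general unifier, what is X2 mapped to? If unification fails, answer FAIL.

plus(e, f(6, unit))

Decompose f/2: f(unit, X) =?= f(L, plus(e, V)),  p(V, X2) =?= p(f(6, L), X).
Decompose f/2: unit =?= L,  X =?= plus(e, V).
Bind L := unit; substituting into the one remaining equation that mentions L gives: p(V, X2) =?= p(f(6, unit), X).
Bind X := plus(e, V); substituting into the remaining equation gives: p(V, X2) =?= p(f(6, unit), plus(e, V)).
Decompose p/2: V =?= f(6, unit),  X2 =?= plus(e, V).
Bind V := f(6, unit); substituting into the remaining equation gives: X2 =?= plus(e, f(6, unit)). Substituting into the earlier binding gives X := plus(e, f(6, unit)).
Bind X2 := plus(e, f(6, unit)).
MGU = { L ↦ unit, X ↦ plus(e, f(6, unit)), V ↦ f(6, unit), X2 ↦ plus(e, f(6, unit)) }, so X2 ↦ plus(e, f(6, unit)).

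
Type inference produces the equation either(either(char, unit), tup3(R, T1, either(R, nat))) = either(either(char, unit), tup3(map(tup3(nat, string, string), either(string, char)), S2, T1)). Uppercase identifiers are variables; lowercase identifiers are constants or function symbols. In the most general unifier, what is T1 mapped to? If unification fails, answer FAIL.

either(map(tup3(nat, string, string), either(string, char)), nat)

Decompose either/2: either(char, unit) = either(char, unit),  tup3(R, T1, either(R, nat)) = tup3(map(tup3(nat, string, string), either(string, char)), S2, T1).
Delete trivial equation either(char, unit) = either(char, unit).
Decompose tup3/3: R = map(tup3(nat, string, string), either(string, char)),  T1 = S2,  either(R, nat) = T1.
Bind R := map(tup3(nat, string, string), either(string, char)); substituting into the one remaining equation that mentions R gives: either(map(tup3(nat, string, string), either(string, char)), nat) = T1.
Bind T1 := S2; substituting into the remaining equation gives: either(map(tup3(nat, string, string), either(string, char)), nat) = S2.
Bind S2 := either(map(tup3(nat, string, string), either(string, char)), nat). Substituting into the earlier binding gives T1 := either(map(tup3(nat, string, string), either(string, char)), nat).
MGU = { R := map(tup3(nat, string, string), either(string, char)), T1 := either(map(tup3(nat, string, string), either(string, char)), nat), S2 := either(map(tup3(nat, string, string), either(string, char)), nat) }, so T1 := either(map(tup3(nat, string, string), either(string, char)), nat).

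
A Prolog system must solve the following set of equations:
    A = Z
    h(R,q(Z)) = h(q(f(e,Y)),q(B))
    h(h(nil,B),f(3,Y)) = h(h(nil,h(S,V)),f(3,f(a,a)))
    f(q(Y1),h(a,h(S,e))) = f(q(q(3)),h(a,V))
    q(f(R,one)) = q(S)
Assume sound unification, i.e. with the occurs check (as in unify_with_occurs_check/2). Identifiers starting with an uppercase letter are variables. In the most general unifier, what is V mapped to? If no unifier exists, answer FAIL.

h(f(q(f(e,f(a,a))),one),e)

Bind A := Z; no other remaining equation mentions A.
Decompose h/2: R = q(f(e,Y)),  q(Z) = q(B).
Bind R := q(f(e,Y)); substituting into the one remaining equation that mentions R gives: q(f(q(f(e,Y)),one)) = q(S).
Decompose q/1: Z = B.
Bind Z := B; no other remaining equation mentions Z. Substituting into the earlier binding gives A := B.
Decompose h/2: h(nil,B) = h(nil,h(S,V)),  f(3,Y) = f(3,f(a,a)).
Decompose h/2: nil = nil,  B = h(S,V).
Delete trivial equation nil = nil.
Bind B := h(S,V); no other remaining equation mentions B. Substituting into the earlier bindings gives A := h(S,V), Z := h(S,V).
Decompose f/2: 3 = 3,  Y = f(a,a).
Delete trivial equation 3 = 3.
Bind Y := f(a,a); substituting into the one remaining equation that mentions Y gives: q(f(q(f(e,f(a,a))),one)) = q(S). Substituting into the earlier binding gives R := q(f(e,f(a,a))).
Decompose f/2: q(Y1) = q(q(3)),  h(a,h(S,e)) = h(a,V).
Decompose q/1: Y1 = q(3).
Bind Y1 := q(3); no other remaining equation mentions Y1.
Decompose h/2: a = a,  h(S,e) = V.
Delete trivial equation a = a.
Bind V := h(S,e); no other remaining equation mentions V. Substituting into the earlier bindings gives A := h(S,h(S,e)), Z := h(S,h(S,e)), B := h(S,h(S,e)).
Decompose q/1: f(q(f(e,f(a,a))),one) = S.
Bind S := f(q(f(e,f(a,a))),one). Substituting into the earlier bindings gives A := h(f(q(f(e,f(a,a))),one),h(f(q(f(e,f(a,a))),one),e)), Z := h(f(q(f(e,f(a,a))),one),h(f(q(f(e,f(a,a))),one),e)), B := h(f(q(f(e,f(a,a))),one),h(f(q(f(e,f(a,a))),one),e)), V := h(f(q(f(e,f(a,a))),one),e).
MGU = { A = h(f(q(f(e,f(a,a))),one),h(f(q(f(e,f(a,a))),one),e)), R = q(f(e,f(a,a))), Z = h(f(q(f(e,f(a,a))),one),h(f(q(f(e,f(a,a))),one),e)), B = h(f(q(f(e,f(a,a))),one),h(f(q(f(e,f(a,a))),one),e)), Y = f(a,a), Y1 = q(3), V = h(f(q(f(e,f(a,a))),one),e), S = f(q(f(e,f(a,a))),one) }, so V = h(f(q(f(e,f(a,a))),one),e).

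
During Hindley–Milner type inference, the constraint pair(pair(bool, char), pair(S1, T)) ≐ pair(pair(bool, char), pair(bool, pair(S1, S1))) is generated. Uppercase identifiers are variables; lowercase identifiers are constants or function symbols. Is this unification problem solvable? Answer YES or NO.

Decompose pair/2: pair(bool, char) ≐ pair(bool, char),  pair(S1, T) ≐ pair(bool, pair(S1, S1)).
Delete trivial equation pair(bool, char) ≐ pair(bool, char).
Decompose pair/2: S1 ≐ bool,  T ≐ pair(S1, S1).
Bind S1 := bool; substituting into the remaining equation gives: T ≐ pair(bool, bool).
Bind T := pair(bool, bool).
No equations remain and no clash or occurs-check failure arose, so a unifier exists.

YES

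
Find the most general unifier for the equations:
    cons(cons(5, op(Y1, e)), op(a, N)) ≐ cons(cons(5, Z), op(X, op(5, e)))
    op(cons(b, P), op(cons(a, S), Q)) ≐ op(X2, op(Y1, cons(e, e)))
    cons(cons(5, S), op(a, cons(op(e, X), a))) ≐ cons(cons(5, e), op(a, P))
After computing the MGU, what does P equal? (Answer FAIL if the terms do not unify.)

Decompose cons/2: cons(5, op(Y1, e)) ≐ cons(5, Z),  op(a, N) ≐ op(X, op(5, e)).
Decompose cons/2: 5 ≐ 5,  op(Y1, e) ≐ Z.
Delete trivial equation 5 ≐ 5.
Bind Z := op(Y1, e); no other remaining equation mentions Z.
Decompose op/2: a ≐ X,  N ≐ op(5, e).
Bind X := a; substituting into the one remaining equation that mentions X gives: cons(cons(5, S), op(a, cons(op(e, a), a))) ≐ cons(cons(5, e), op(a, P)).
Bind N := op(5, e); no other remaining equation mentions N.
Decompose op/2: cons(b, P) ≐ X2,  op(cons(a, S), Q) ≐ op(Y1, cons(e, e)).
Bind X2 := cons(b, P); no other remaining equation mentions X2.
Decompose op/2: cons(a, S) ≐ Y1,  Q ≐ cons(e, e).
Bind Y1 := cons(a, S); no other remaining equation mentions Y1. Substituting into the earlier binding gives Z := op(cons(a, S), e).
Bind Q := cons(e, e); no other remaining equation mentions Q.
Decompose cons/2: cons(5, S) ≐ cons(5, e),  op(a, cons(op(e, a), a)) ≐ op(a, P).
Decompose cons/2: 5 ≐ 5,  S ≐ e.
Delete trivial equation 5 ≐ 5.
Bind S := e; no other remaining equation mentions S. Substituting into the earlier bindings gives Z := op(cons(a, e), e), Y1 := cons(a, e).
Decompose op/2: a ≐ a,  cons(op(e, a), a) ≐ P.
Delete trivial equation a ≐ a.
Bind P := cons(op(e, a), a). Substituting into the earlier binding gives X2 := cons(b, cons(op(e, a), a)).
MGU = { Z := op(cons(a, e), e), X := a, N := op(5, e), X2 := cons(b, cons(op(e, a), a)), Y1 := cons(a, e), Q := cons(e, e), S := e, P := cons(op(e, a), a) }, so P := cons(op(e, a), a).

cons(op(e, a), a)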